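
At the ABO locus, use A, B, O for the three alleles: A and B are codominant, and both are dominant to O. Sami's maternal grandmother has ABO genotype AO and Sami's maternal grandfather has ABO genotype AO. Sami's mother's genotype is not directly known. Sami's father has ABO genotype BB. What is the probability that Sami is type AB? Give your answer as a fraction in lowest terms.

Sami's mother's ABO genotype from AO × AO: 1/4 AA, 1/2 AO, 1/4 OO.
Crossing each possibility with the father BB and summing P(type AB): 1/4·1 + 1/2·1/2 + 1/4·0 = 1/2.

1/2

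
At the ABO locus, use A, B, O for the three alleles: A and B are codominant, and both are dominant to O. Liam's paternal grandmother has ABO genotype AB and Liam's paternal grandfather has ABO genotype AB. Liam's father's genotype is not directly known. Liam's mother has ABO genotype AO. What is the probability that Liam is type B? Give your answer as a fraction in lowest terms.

Liam's father's ABO genotype from AB × AB: 1/4 AA, 1/2 AB, 1/4 BB.
Crossing each possibility with the mother AO and summing P(type B): 1/4·0 + 1/2·1/4 + 1/4·1/2 = 1/4.

1/4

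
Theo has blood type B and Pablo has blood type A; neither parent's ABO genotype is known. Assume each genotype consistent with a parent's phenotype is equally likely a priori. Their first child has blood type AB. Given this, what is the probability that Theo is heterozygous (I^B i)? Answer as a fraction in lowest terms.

Possible genotypes: Theo ∈ {I^B I^B, I^B i}; Pablo ∈ {I^A I^A, I^A i}.
Weight each parental genotype pair by prior × P(type-AB child):
  I^B I^B × I^A I^A: posterior weight 4/9.
  I^B I^B × I^A i: posterior weight 2/9.
  I^B i × I^A I^A: posterior weight 2/9.
  I^B i × I^A i: posterior weight 1/9.
Sum the posterior weight over pairs where Theo is I^B i: 1/3.

1/3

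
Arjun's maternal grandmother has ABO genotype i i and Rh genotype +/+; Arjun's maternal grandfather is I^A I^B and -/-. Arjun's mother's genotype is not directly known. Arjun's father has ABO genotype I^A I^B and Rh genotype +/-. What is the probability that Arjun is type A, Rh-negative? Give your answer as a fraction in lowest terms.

Arjun's mother's ABO genotype from i i × I^A I^B: 1/2 I^A i, 1/2 I^B i.
Crossing each possibility with the father I^A I^B and summing P(type A): 1/2·1/2 + 1/2·1/4 = 3/8.
Similarly for Rh via the mother's Rh distribution: P(Rh-) = 1/4.
Independent loci: 3/8 × 1/4 = 3/32.

3/32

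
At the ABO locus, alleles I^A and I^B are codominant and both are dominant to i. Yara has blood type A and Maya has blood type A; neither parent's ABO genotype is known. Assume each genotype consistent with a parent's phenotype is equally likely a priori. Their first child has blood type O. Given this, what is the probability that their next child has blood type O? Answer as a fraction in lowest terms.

Possible genotypes: Yara ∈ {I^A I^A, I^A i}; Maya ∈ {I^A I^A, I^A i}.
Weight each parental genotype pair by prior × P(type-O child):
  I^A i × I^A i: posterior weight 1; P(next child type O) = 1/4.
Weighted sum = 1/4.

1/4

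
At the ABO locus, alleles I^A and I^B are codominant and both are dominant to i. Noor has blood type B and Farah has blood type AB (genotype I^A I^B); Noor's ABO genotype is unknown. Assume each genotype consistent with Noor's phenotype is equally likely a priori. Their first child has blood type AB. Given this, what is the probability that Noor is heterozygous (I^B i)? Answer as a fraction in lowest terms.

Possible genotypes: Noor ∈ {I^B I^B, I^B i}; Farah ∈ {I^A I^B}.
Weight each parental genotype pair by prior × P(type-AB child):
  I^B I^B × I^A I^B: posterior weight 2/3.
  I^B i × I^A I^B: posterior weight 1/3.
Sum the posterior weight over pairs where Noor is I^B i: 1/3.

1/3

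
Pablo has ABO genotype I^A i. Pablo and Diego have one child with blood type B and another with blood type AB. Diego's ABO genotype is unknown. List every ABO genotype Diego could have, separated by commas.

I^A I^B, I^B I^B, I^B i

For each candidate genotype of Diego, check whether crossing it with I^A i can produce every observed child phenotype.
  I^A I^A → possible child types {A} ✗
  I^A I^B → possible child types {A, B, AB} ✓
  I^A i → possible child types {O, A} ✗
  I^B I^B → possible child types {B, AB} ✓
  I^B i → possible child types {O, A, B, AB} ✓
  i i → possible child types {O, A} ✗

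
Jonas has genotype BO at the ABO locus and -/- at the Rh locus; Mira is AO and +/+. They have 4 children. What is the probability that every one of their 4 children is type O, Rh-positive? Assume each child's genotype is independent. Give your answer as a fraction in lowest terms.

1/256

ABO cross BO × AO → 1/4 O, 1/4 A, 1/4 B, 1/4 AB.
Rh cross -/- × +/+ → 1 Rh+; so P(type O, Rh-positive) = 1/4 × 1 = 1/4 per child.
All 4 independent: (1/4)^4 = 1/256.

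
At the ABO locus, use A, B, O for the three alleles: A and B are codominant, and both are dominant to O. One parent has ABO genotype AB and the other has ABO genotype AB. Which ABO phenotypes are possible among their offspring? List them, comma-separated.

Gametes from AB × AB give offspring ABO genotypes AA, AB, BB, i.e. phenotypes A, B, AB.

A, B, AB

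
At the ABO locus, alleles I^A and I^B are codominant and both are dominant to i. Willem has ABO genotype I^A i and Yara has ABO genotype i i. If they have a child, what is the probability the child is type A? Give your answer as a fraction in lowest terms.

ABO cross I^A i × i i → offspring phenotypes: 1/2 O, 1/2 A.
So P(type A) = 1/2.

1/2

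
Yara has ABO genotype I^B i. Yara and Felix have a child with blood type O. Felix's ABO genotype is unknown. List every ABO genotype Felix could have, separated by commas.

I^A i, I^B i, i i

For each candidate genotype of Felix, check whether crossing it with I^B i can produce every observed child phenotype.
  I^A I^A → possible child types {A, AB} ✗
  I^A I^B → possible child types {A, B, AB} ✗
  I^A i → possible child types {O, A, B, AB} ✓
  I^B I^B → possible child types {B} ✗
  I^B i → possible child types {O, B} ✓
  i i → possible child types {O, B} ✓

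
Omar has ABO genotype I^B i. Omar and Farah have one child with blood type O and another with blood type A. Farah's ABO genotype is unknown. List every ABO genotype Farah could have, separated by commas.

For each candidate genotype of Farah, check whether crossing it with I^B i can produce every observed child phenotype.
  I^A I^A → possible child types {A, AB} ✗
  I^A I^B → possible child types {A, B, AB} ✗
  I^A i → possible child types {O, A, B, AB} ✓
  I^B I^B → possible child types {B} ✗
  I^B i → possible child types {O, B} ✗
  i i → possible child types {O, B} ✗

I^A i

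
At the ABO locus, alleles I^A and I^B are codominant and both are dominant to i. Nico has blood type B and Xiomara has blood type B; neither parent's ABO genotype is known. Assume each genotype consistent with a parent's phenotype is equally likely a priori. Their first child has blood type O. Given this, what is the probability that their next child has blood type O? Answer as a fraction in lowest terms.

Possible genotypes: Nico ∈ {I^B I^B, I^B i}; Xiomara ∈ {I^B I^B, I^B i}.
Weight each parental genotype pair by prior × P(type-O child):
  I^B i × I^B i: posterior weight 1; P(next child type O) = 1/4.
Weighted sum = 1/4.

1/4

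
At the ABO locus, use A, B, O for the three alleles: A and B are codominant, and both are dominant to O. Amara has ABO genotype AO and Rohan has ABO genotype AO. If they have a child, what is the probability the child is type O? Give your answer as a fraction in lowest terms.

ABO cross AO × AO → offspring phenotypes: 1/4 O, 3/4 A.
So P(type O) = 1/4.

1/4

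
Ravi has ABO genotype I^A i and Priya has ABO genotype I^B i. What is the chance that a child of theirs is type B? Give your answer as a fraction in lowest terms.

ABO cross I^A i × I^B i → offspring phenotypes: 1/4 O, 1/4 A, 1/4 B, 1/4 AB.
So P(type B) = 1/4.

1/4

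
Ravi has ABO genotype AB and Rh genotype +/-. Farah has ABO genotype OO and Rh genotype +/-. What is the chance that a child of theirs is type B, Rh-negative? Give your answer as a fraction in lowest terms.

1/8

ABO cross AB × OO → offspring phenotypes: 1/2 A, 1/2 B.
Rh cross +/- × +/- → 3/4 Rh+, 1/4 Rh-.
Independent loci: P(type B, Rh-negative) = 1/2 × 1/4 = 1/8.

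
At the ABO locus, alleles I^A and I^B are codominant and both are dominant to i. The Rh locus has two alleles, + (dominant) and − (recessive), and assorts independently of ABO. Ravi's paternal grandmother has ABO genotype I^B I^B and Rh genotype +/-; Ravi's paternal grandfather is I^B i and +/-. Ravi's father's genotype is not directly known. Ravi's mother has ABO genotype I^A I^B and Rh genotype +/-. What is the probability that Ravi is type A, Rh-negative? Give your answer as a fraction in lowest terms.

Ravi's father's ABO genotype from I^B I^B × I^B i: 1/2 I^B I^B, 1/2 I^B i.
Crossing each possibility with the mother I^A I^B and summing P(type A): 1/2·0 + 1/2·1/4 = 1/8.
Similarly for Rh via the father's Rh distribution: P(Rh-) = 1/4.
Independent loci: 1/8 × 1/4 = 1/32.

1/32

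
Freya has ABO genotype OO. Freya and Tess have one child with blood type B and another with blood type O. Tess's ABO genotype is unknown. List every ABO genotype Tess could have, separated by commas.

For each candidate genotype of Tess, check whether crossing it with OO can produce every observed child phenotype.
  AA → possible child types {A} ✗
  AB → possible child types {A, B} ✗
  AO → possible child types {O, A} ✗
  BB → possible child types {B} ✗
  BO → possible child types {O, B} ✓
  OO → possible child types {O} ✗

BO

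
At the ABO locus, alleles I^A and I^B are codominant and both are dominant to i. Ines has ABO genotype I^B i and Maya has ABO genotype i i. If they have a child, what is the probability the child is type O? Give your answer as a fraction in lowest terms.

1/2

ABO cross I^B i × i i → offspring phenotypes: 1/2 O, 1/2 B.
So P(type O) = 1/2.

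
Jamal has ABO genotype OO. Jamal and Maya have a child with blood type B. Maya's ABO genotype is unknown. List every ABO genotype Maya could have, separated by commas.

For each candidate genotype of Maya, check whether crossing it with OO can produce every observed child phenotype.
  AA → possible child types {A} ✗
  AB → possible child types {A, B} ✓
  AO → possible child types {O, A} ✗
  BB → possible child types {B} ✓
  BO → possible child types {O, B} ✓
  OO → possible child types {O} ✗

AB, BB, BO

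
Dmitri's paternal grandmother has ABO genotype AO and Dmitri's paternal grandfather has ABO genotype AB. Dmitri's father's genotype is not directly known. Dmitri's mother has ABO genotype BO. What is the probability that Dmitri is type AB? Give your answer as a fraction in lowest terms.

Dmitri's father's ABO genotype from AO × AB: 1/4 AA, 1/4 AB, 1/4 AO, 1/4 BO.
Crossing each possibility with the mother BO and summing P(type AB): 1/4·1/2 + 1/4·1/4 + 1/4·1/4 + 1/4·0 = 1/4.

1/4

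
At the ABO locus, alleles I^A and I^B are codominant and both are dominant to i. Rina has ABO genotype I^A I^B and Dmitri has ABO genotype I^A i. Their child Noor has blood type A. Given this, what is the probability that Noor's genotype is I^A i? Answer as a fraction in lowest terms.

Cross I^A I^B × I^A i → 1/4 I^A I^A, 1/4 I^A I^B, 1/4 I^A i, 1/4 I^B i.
Type-A genotypes among offspring: I^A I^A (1/4), I^A i (1/4); total 1/2.
P(I^A i | type A) = (1/4) / (1/2) = 1/2.

1/2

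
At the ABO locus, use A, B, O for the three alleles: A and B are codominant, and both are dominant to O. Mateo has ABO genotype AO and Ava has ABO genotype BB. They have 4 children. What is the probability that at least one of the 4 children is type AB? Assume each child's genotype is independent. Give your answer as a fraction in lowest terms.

ABO cross AO × BB → 1/2 B, 1/2 AB.
So P(type AB) = 1/2 per child.
P(none) = (1/2)^4 = 1/16; P(at least one) = 1 − 1/16 = 15/16.

15/16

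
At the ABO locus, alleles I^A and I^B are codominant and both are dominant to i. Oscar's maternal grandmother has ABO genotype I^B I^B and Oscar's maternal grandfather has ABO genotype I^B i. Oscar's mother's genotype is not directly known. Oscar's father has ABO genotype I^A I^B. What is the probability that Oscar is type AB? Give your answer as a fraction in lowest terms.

3/8

Oscar's mother's ABO genotype from I^B I^B × I^B i: 1/2 I^B I^B, 1/2 I^B i.
Crossing each possibility with the father I^A I^B and summing P(type AB): 1/2·1/2 + 1/2·1/4 = 3/8.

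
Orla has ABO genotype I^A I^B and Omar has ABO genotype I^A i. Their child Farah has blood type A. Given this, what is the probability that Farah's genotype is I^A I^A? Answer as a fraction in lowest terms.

1/2

Cross I^A I^B × I^A i → 1/4 I^A I^A, 1/4 I^A I^B, 1/4 I^A i, 1/4 I^B i.
Type-A genotypes among offspring: I^A I^A (1/4), I^A i (1/4); total 1/2.
P(I^A I^A | type A) = (1/4) / (1/2) = 1/2.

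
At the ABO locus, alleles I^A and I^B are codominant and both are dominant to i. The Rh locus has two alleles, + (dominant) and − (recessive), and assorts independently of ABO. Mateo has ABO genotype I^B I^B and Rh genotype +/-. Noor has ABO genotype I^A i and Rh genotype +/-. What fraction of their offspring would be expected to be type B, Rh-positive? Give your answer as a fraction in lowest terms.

3/8

ABO cross I^B I^B × I^A i → offspring phenotypes: 1/2 B, 1/2 AB.
Rh cross +/- × +/- → 3/4 Rh+, 1/4 Rh-.
Independent loci: P(type B, Rh-positive) = 1/2 × 3/4 = 3/8.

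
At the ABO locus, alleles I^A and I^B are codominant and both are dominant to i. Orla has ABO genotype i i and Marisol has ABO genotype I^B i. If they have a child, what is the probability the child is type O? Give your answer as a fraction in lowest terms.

ABO cross i i × I^B i → offspring phenotypes: 1/2 O, 1/2 B.
So P(type O) = 1/2.

1/2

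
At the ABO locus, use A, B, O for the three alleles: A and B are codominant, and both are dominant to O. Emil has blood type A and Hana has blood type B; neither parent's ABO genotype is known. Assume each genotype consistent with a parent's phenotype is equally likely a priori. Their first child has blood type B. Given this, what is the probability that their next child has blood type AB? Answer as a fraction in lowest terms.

Possible genotypes: Emil ∈ {AA, AO}; Hana ∈ {BB, BO}.
Weight each parental genotype pair by prior × P(type-B child):
  AO × BB: posterior weight 2/3; P(next child type AB) = 1/2.
  AO × BO: posterior weight 1/3; P(next child type AB) = 1/4.
Weighted sum = 5/12.

5/12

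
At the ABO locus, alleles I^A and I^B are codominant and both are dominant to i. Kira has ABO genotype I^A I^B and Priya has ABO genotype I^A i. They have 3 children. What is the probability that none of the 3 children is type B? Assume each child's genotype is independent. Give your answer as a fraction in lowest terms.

ABO cross I^A I^B × I^A i → 1/2 A, 1/4 B, 1/4 AB.
So P(type B) = 1/4 per child.
P(not type B) = 3/4 for one child; (3/4)^3 = 27/64.

27/64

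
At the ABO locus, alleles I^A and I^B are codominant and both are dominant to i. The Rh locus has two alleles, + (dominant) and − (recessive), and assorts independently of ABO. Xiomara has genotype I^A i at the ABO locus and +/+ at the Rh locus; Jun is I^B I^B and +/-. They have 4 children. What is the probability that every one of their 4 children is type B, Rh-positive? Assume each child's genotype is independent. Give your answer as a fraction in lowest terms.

1/16

ABO cross I^A i × I^B I^B → 1/2 B, 1/2 AB.
Rh cross +/+ × +/- → 1 Rh+; so P(type B, Rh-positive) = 1/2 × 1 = 1/2 per child.
All 4 independent: (1/2)^4 = 1/16.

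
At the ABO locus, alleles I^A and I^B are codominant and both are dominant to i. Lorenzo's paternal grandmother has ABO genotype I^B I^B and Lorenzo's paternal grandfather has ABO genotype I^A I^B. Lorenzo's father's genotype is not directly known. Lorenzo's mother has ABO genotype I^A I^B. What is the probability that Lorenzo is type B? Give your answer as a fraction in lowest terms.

3/8

Lorenzo's father's ABO genotype from I^B I^B × I^A I^B: 1/2 I^A I^B, 1/2 I^B I^B.
Crossing each possibility with the mother I^A I^B and summing P(type B): 1/2·1/4 + 1/2·1/2 = 3/8.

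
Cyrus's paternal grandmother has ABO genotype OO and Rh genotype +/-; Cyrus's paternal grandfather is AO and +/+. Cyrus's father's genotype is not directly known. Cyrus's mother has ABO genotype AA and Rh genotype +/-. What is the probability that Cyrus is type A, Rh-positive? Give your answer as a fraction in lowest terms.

Cyrus's father's ABO genotype from OO × AO: 1/2 AO, 1/2 OO.
Crossing each possibility with the mother AA and summing P(type A): 1/2·1 + 1/2·1 = 1.
Similarly for Rh via the father's Rh distribution: P(Rh+) = 7/8.
Independent loci: 1 × 7/8 = 7/8.

7/8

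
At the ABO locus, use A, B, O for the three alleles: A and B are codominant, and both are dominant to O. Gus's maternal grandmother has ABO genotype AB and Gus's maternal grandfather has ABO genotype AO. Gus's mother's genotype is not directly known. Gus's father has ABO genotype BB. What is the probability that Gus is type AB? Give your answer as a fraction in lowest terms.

1/2

Gus's mother's ABO genotype from AB × AO: 1/4 AA, 1/4 AB, 1/4 AO, 1/4 BO.
Crossing each possibility with the father BB and summing P(type AB): 1/4·1 + 1/4·1/2 + 1/4·1/2 + 1/4·0 = 1/2.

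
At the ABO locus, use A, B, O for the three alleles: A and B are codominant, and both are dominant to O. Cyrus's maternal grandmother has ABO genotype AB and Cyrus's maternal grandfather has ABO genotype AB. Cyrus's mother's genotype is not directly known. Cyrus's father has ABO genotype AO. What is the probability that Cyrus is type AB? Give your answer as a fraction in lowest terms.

Cyrus's mother's ABO genotype from AB × AB: 1/4 AA, 1/2 AB, 1/4 BB.
Crossing each possibility with the father AO and summing P(type AB): 1/4·0 + 1/2·1/4 + 1/4·1/2 = 1/4.

1/4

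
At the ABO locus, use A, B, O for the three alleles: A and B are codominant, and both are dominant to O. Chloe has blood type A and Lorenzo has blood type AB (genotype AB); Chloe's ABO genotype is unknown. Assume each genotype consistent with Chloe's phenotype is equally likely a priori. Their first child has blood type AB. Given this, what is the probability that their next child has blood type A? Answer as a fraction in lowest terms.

Possible genotypes: Chloe ∈ {AA, AO}; Lorenzo ∈ {AB}.
Weight each parental genotype pair by prior × P(type-AB child):
  AA × AB: posterior weight 2/3; P(next child type A) = 1/2.
  AO × AB: posterior weight 1/3; P(next child type A) = 1/2.
Weighted sum = 1/2.

1/2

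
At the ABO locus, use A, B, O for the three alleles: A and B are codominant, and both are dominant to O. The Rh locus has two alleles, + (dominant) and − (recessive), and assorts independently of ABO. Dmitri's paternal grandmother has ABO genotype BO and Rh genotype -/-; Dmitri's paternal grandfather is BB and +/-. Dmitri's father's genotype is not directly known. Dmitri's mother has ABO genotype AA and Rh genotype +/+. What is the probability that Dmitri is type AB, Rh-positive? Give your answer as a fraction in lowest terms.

Dmitri's father's ABO genotype from BO × BB: 1/2 BB, 1/2 BO.
Crossing each possibility with the mother AA and summing P(type AB): 1/2·1 + 1/2·1/2 = 3/4.
Similarly for Rh via the father's Rh distribution: P(Rh+) = 1.
Independent loci: 3/4 × 1 = 3/4.

3/4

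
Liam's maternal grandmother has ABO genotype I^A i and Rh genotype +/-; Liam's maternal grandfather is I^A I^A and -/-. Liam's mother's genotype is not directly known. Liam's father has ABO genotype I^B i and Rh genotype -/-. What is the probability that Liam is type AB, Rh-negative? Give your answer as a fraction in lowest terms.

9/32

Liam's mother's ABO genotype from I^A i × I^A I^A: 1/2 I^A I^A, 1/2 I^A i.
Crossing each possibility with the father I^B i and summing P(type AB): 1/2·1/2 + 1/2·1/4 = 3/8.
Similarly for Rh via the mother's Rh distribution: P(Rh-) = 3/4.
Independent loci: 3/8 × 3/4 = 9/32.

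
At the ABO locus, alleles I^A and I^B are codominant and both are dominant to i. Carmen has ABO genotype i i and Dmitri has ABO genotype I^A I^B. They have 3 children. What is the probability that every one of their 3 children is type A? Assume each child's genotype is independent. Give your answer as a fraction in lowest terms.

ABO cross i i × I^A I^B → 1/2 A, 1/2 B.
So P(type A) = 1/2 per child.
All 3 independent: (1/2)^3 = 1/8.

1/8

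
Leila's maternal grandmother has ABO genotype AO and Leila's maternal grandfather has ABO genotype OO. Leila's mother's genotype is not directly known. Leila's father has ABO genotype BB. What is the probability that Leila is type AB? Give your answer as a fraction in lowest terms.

1/4

Leila's mother's ABO genotype from AO × OO: 1/2 AO, 1/2 OO.
Crossing each possibility with the father BB and summing P(type AB): 1/2·1/2 + 1/2·0 = 1/4.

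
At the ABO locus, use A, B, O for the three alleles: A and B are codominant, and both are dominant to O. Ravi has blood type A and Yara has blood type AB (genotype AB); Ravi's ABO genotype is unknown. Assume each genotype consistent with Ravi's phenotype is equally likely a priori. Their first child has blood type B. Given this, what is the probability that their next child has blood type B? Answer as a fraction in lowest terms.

Possible genotypes: Ravi ∈ {AA, AO}; Yara ∈ {AB}.
Weight each parental genotype pair by prior × P(type-B child):
  AO × AB: posterior weight 1; P(next child type B) = 1/4.
Weighted sum = 1/4.

1/4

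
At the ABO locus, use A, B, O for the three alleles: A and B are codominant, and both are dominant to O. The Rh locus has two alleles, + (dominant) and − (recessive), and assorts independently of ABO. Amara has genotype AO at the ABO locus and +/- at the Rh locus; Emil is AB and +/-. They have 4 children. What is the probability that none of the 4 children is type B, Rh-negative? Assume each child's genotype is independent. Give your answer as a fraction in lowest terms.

50625/65536

ABO cross AO × AB → 1/2 A, 1/4 B, 1/4 AB.
Rh cross +/- × +/- → 3/4 Rh+, 1/4 Rh-; so P(type B, Rh-negative) = 1/4 × 1/4 = 1/16 per child.
P(not type B, Rh-negative) = 15/16 for one child; (15/16)^4 = 50625/65536.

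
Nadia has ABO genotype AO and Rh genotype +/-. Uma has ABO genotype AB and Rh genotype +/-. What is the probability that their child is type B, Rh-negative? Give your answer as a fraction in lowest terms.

1/16

ABO cross AO × AB → offspring phenotypes: 1/2 A, 1/4 B, 1/4 AB.
Rh cross +/- × +/- → 3/4 Rh+, 1/4 Rh-.
Independent loci: P(type B, Rh-negative) = 1/4 × 1/4 = 1/16.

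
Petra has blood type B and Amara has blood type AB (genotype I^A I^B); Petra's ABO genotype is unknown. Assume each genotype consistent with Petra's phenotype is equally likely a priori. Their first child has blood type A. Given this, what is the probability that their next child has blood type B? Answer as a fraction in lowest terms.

Possible genotypes: Petra ∈ {I^B I^B, I^B i}; Amara ∈ {I^A I^B}.
Weight each parental genotype pair by prior × P(type-A child):
  I^B i × I^A I^B: posterior weight 1; P(next child type B) = 1/2.
Weighted sum = 1/2.

1/2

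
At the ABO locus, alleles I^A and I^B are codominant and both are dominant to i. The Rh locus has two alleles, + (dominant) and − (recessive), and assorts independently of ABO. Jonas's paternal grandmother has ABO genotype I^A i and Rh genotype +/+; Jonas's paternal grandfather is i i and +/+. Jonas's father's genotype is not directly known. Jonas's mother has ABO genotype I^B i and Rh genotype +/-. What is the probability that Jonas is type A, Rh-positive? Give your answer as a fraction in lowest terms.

Jonas's father's ABO genotype from I^A i × i i: 1/2 I^A i, 1/2 i i.
Crossing each possibility with the mother I^B i and summing P(type A): 1/2·1/4 + 1/2·0 = 1/8.
Similarly for Rh via the father's Rh distribution: P(Rh+) = 1.
Independent loci: 1/8 × 1 = 1/8.

1/8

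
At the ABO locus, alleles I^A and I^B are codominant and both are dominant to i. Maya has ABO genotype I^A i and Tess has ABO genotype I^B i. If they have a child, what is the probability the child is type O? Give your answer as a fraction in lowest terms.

1/4

ABO cross I^A i × I^B i → offspring phenotypes: 1/4 O, 1/4 A, 1/4 B, 1/4 AB.
So P(type O) = 1/4.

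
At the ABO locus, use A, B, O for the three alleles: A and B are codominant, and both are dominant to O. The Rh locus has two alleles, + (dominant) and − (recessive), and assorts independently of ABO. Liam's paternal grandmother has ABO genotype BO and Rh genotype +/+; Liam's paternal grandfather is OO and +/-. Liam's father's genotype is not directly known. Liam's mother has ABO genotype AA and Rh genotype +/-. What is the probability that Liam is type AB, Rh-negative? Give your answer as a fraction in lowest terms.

Liam's father's ABO genotype from BO × OO: 1/2 BO, 1/2 OO.
Crossing each possibility with the mother AA and summing P(type AB): 1/2·1/2 + 1/2·0 = 1/4.
Similarly for Rh via the father's Rh distribution: P(Rh-) = 1/8.
Independent loci: 1/4 × 1/8 = 1/32.

1/32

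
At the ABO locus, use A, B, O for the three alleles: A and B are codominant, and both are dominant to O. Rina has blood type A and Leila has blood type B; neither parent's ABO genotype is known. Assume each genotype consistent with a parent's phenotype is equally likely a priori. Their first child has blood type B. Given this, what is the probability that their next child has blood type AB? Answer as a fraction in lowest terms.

5/12

Possible genotypes: Rina ∈ {AA, AO}; Leila ∈ {BB, BO}.
Weight each parental genotype pair by prior × P(type-B child):
  AO × BB: posterior weight 2/3; P(next child type AB) = 1/2.
  AO × BO: posterior weight 1/3; P(next child type AB) = 1/4.
Weighted sum = 5/12.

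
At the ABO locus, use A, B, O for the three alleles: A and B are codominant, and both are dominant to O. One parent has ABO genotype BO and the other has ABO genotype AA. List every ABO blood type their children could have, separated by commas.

A, AB

Gametes from BO × AA give offspring ABO genotypes AB, AO, i.e. phenotypes A, AB.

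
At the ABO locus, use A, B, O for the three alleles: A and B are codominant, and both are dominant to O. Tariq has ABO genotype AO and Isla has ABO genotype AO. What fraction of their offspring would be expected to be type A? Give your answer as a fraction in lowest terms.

ABO cross AO × AO → offspring phenotypes: 1/4 O, 3/4 A.
So P(type A) = 3/4.

3/4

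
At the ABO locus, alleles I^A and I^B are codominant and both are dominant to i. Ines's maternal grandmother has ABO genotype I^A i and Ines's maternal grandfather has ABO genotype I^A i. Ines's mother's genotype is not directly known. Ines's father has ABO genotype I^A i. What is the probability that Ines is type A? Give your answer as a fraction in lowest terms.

Ines's mother's ABO genotype from I^A i × I^A i: 1/4 I^A I^A, 1/2 I^A i, 1/4 i i.
Crossing each possibility with the father I^A i and summing P(type A): 1/4·1 + 1/2·3/4 + 1/4·1/2 = 3/4.

3/4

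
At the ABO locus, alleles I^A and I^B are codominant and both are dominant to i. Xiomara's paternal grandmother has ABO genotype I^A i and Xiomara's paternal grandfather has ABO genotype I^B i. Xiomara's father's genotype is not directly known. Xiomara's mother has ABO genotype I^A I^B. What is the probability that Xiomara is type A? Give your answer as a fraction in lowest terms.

3/8

Xiomara's father's ABO genotype from I^A i × I^B i: 1/4 I^A I^B, 1/4 I^A i, 1/4 I^B i, 1/4 i i.
Crossing each possibility with the mother I^A I^B and summing P(type A): 1/4·1/4 + 1/4·1/2 + 1/4·1/4 + 1/4·1/2 = 3/8.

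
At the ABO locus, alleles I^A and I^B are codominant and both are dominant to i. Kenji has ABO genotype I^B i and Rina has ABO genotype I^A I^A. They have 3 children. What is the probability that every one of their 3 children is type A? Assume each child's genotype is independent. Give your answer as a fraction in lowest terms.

1/8

ABO cross I^B i × I^A I^A → 1/2 A, 1/2 AB.
So P(type A) = 1/2 per child.
All 3 independent: (1/2)^3 = 1/8.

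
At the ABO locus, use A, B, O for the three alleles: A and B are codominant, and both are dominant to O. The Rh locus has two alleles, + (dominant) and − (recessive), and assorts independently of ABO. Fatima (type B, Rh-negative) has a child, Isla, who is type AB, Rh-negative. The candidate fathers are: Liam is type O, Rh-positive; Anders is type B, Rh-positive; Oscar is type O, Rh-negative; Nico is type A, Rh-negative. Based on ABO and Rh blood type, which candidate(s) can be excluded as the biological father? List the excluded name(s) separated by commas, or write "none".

A candidate is excluded only if no genotype consistent with his phenotype could produce a type AB, Rh-negative child with a type B, Rh-negative mother.
Liam (type O, Rh+): no genotype consistent with that phenotype can produce a type-AB Rh- child with a type-B mother.
Anders (type B, Rh+): no genotype consistent with that phenotype can produce a type-AB Rh- child with a type-B mother.
Oscar (type O, Rh-): no genotype consistent with that phenotype can produce a type-AB Rh- child with a type-B mother.

Liam, Anders, Oscar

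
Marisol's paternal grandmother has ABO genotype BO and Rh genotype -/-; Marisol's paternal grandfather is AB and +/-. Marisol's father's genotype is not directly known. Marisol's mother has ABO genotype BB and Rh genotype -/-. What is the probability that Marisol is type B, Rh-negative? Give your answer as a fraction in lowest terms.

Marisol's father's ABO genotype from BO × AB: 1/4 AB, 1/4 AO, 1/4 BB, 1/4 BO.
Crossing each possibility with the mother BB and summing P(type B): 1/4·1/2 + 1/4·1/2 + 1/4·1 + 1/4·1 = 3/4.
Similarly for Rh via the father's Rh distribution: P(Rh-) = 3/4.
Independent loci: 3/4 × 3/4 = 9/16.

9/16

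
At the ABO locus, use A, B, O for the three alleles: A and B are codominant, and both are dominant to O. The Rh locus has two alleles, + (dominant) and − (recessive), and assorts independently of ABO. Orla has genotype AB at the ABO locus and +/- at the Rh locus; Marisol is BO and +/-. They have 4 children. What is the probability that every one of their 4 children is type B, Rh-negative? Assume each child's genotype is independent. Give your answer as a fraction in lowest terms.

1/4096

ABO cross AB × BO → 1/4 A, 1/2 B, 1/4 AB.
Rh cross +/- × +/- → 3/4 Rh+, 1/4 Rh-; so P(type B, Rh-negative) = 1/2 × 1/4 = 1/8 per child.
All 4 independent: (1/8)^4 = 1/4096.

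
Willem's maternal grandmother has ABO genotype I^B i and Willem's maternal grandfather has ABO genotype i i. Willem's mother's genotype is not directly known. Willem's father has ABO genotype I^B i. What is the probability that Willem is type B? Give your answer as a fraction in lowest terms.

5/8

Willem's mother's ABO genotype from I^B i × i i: 1/2 I^B i, 1/2 i i.
Crossing each possibility with the father I^B i and summing P(type B): 1/2·3/4 + 1/2·1/2 = 5/8.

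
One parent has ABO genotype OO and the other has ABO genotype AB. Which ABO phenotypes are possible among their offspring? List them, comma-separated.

A, B

Gametes from OO × AB give offspring ABO genotypes AO, BO, i.e. phenotypes A, B.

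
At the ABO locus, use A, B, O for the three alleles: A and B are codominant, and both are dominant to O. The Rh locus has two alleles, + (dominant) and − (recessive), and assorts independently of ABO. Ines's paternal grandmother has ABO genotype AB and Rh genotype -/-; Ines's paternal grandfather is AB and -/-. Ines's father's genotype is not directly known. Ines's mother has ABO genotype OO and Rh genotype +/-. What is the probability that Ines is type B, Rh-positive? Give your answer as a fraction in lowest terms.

Ines's father's ABO genotype from AB × AB: 1/4 AA, 1/2 AB, 1/4 BB.
Crossing each possibility with the mother OO and summing P(type B): 1/4·0 + 1/2·1/2 + 1/4·1 = 1/2.
Similarly for Rh via the father's Rh distribution: P(Rh+) = 1/2.
Independent loci: 1/2 × 1/2 = 1/4.

1/4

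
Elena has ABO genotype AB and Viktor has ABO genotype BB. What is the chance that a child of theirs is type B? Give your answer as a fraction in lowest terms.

ABO cross AB × BB → offspring phenotypes: 1/2 B, 1/2 AB.
So P(type B) = 1/2.

1/2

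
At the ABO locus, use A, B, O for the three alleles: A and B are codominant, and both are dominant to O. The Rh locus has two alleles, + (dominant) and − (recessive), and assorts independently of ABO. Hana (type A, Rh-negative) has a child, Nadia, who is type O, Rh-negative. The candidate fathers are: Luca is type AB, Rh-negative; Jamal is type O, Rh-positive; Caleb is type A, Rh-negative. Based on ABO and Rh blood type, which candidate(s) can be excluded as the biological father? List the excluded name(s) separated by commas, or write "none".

Luca

A candidate is excluded only if no genotype consistent with his phenotype could produce a type O, Rh-negative child with a type A, Rh-negative mother.
Luca (type AB, Rh-): no genotype consistent with that phenotype can produce a type-O Rh- child with a type-A mother.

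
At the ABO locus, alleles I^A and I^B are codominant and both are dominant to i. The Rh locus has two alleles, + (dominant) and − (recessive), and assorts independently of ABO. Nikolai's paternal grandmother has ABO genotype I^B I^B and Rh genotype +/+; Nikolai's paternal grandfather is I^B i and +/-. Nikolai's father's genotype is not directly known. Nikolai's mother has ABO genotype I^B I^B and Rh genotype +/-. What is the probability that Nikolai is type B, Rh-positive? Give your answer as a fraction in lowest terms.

Nikolai's father's ABO genotype from I^B I^B × I^B i: 1/2 I^B I^B, 1/2 I^B i.
Crossing each possibility with the mother I^B I^B and summing P(type B): 1/2·1 + 1/2·1 = 1.
Similarly for Rh via the father's Rh distribution: P(Rh+) = 7/8.
Independent loci: 1 × 7/8 = 7/8.

7/8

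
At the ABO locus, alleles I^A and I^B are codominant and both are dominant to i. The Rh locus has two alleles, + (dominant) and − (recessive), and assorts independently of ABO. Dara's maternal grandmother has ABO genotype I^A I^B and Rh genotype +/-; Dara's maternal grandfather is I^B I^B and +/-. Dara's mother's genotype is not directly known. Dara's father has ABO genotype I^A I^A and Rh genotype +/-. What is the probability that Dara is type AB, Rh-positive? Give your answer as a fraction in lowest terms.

9/16

Dara's mother's ABO genotype from I^A I^B × I^B I^B: 1/2 I^A I^B, 1/2 I^B I^B.
Crossing each possibility with the father I^A I^A and summing P(type AB): 1/2·1/2 + 1/2·1 = 3/4.
Similarly for Rh via the mother's Rh distribution: P(Rh+) = 3/4.
Independent loci: 3/4 × 3/4 = 9/16.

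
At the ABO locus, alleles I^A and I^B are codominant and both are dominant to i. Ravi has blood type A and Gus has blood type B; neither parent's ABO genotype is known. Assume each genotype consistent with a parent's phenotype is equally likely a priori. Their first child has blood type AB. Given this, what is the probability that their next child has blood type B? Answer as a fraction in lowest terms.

5/36

Possible genotypes: Ravi ∈ {I^A I^A, I^A i}; Gus ∈ {I^B I^B, I^B i}.
Weight each parental genotype pair by prior × P(type-AB child):
  I^A I^A × I^B I^B: posterior weight 4/9; P(next child type B) = 0.
  I^A I^A × I^B i: posterior weight 2/9; P(next child type B) = 0.
  I^A i × I^B I^B: posterior weight 2/9; P(next child type B) = 1/2.
  I^A i × I^B i: posterior weight 1/9; P(next child type B) = 1/4.
Weighted sum = 5/36.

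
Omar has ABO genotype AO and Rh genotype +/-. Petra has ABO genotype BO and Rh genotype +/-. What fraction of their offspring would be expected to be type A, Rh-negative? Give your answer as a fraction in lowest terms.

ABO cross AO × BO → offspring phenotypes: 1/4 O, 1/4 A, 1/4 B, 1/4 AB.
Rh cross +/- × +/- → 3/4 Rh+, 1/4 Rh-.
Independent loci: P(type A, Rh-negative) = 1/4 × 1/4 = 1/16.

1/16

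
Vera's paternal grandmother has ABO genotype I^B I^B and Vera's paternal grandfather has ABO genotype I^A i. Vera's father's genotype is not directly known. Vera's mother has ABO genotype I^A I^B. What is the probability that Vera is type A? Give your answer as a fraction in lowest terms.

Vera's father's ABO genotype from I^B I^B × I^A i: 1/2 I^A I^B, 1/2 I^B i.
Crossing each possibility with the mother I^A I^B and summing P(type A): 1/2·1/4 + 1/2·1/4 = 1/4.

1/4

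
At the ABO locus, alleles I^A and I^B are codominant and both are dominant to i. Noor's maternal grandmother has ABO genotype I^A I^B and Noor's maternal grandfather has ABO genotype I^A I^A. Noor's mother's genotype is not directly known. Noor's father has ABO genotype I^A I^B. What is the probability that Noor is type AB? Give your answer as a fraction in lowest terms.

Noor's mother's ABO genotype from I^A I^B × I^A I^A: 1/2 I^A I^A, 1/2 I^A I^B.
Crossing each possibility with the father I^A I^B and summing P(type AB): 1/2·1/2 + 1/2·1/2 = 1/2.

1/2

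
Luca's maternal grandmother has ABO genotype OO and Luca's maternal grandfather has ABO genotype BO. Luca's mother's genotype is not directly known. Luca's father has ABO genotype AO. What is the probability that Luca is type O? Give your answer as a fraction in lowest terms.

Luca's mother's ABO genotype from OO × BO: 1/2 BO, 1/2 OO.
Crossing each possibility with the father AO and summing P(type O): 1/2·1/4 + 1/2·1/2 = 3/8.

3/8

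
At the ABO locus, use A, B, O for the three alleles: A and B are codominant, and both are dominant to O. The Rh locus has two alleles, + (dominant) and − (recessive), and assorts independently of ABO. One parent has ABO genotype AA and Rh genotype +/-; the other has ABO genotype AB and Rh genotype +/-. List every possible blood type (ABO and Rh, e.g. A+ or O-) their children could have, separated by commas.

A+, A-, AB+, AB-

Gametes from AA × AB give offspring ABO genotypes AA, AB, i.e. phenotypes A, AB.
Rh cross +/- × +/- → phenotypes Rh+, Rh-.
Combining independently: A+, A-, AB+, AB-.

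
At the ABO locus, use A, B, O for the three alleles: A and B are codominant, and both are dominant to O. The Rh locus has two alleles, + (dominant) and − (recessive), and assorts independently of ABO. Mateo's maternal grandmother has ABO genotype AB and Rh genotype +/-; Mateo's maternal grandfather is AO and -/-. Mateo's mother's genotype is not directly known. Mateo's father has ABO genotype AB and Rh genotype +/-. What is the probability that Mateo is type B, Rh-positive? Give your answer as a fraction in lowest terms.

Mateo's mother's ABO genotype from AB × AO: 1/4 AA, 1/4 AB, 1/4 AO, 1/4 BO.
Crossing each possibility with the father AB and summing P(type B): 1/4·0 + 1/4·1/4 + 1/4·1/4 + 1/4·1/2 = 1/4.
Similarly for Rh via the mother's Rh distribution: P(Rh+) = 5/8.
Independent loci: 1/4 × 5/8 = 5/32.

5/32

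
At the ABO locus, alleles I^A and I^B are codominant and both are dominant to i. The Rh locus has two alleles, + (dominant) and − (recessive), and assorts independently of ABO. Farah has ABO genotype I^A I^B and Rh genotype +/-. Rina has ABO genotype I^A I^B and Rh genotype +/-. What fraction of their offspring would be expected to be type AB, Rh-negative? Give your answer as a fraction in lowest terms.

ABO cross I^A I^B × I^A I^B → offspring phenotypes: 1/4 A, 1/4 B, 1/2 AB.
Rh cross +/- × +/- → 3/4 Rh+, 1/4 Rh-.
Independent loci: P(type AB, Rh-negative) = 1/2 × 1/4 = 1/8.

1/8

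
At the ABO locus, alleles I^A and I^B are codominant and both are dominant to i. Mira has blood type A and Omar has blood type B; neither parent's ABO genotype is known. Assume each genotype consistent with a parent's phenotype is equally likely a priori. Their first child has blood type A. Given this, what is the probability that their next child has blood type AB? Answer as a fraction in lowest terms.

5/12

Possible genotypes: Mira ∈ {I^A I^A, I^A i}; Omar ∈ {I^B I^B, I^B i}.
Weight each parental genotype pair by prior × P(type-A child):
  I^A I^A × I^B i: posterior weight 2/3; P(next child type AB) = 1/2.
  I^A i × I^B i: posterior weight 1/3; P(next child type AB) = 1/4.
Weighted sum = 5/12.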